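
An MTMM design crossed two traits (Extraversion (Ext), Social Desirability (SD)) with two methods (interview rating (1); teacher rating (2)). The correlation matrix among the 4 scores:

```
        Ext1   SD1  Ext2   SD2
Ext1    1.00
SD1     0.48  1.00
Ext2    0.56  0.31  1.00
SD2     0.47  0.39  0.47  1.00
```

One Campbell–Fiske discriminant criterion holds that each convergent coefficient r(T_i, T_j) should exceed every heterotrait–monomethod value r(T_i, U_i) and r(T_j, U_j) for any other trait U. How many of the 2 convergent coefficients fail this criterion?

Convergent coefficients and their comparison sets:
Ext (methods 1·2): 0.56 vs {0.48, 0.47} → pass.
SD (methods 1·2): 0.39 vs {0.48, 0.47} → fail.
1 of 2 fail.

1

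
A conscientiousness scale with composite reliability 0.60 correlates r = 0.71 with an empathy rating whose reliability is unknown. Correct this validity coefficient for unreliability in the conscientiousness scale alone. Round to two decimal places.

0.92

Single correction: r_c = r_obs / √r_xx = 0.71 / √0.60 = 0.71 / 0.7746 ≈ 0.92.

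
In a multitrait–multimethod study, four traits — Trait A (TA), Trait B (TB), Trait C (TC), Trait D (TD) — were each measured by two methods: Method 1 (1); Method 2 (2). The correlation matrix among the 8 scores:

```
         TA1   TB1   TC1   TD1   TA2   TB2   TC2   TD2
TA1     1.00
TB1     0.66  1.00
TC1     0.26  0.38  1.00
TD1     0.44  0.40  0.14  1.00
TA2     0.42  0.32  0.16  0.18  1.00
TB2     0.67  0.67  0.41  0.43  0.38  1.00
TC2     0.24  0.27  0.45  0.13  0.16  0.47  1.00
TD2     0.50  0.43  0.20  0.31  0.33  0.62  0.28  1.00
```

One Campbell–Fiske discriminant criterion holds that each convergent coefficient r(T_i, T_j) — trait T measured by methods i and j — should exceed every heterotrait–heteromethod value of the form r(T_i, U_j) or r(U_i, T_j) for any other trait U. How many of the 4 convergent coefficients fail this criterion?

3

Convergent coefficients and their comparison sets:
TA (methods 1·2): 0.42 vs {0.67, 0.32, 0.24, 0.16, 0.50, 0.18} → fail.
TB (methods 1·2): 0.67 vs {0.32, 0.67, 0.27, 0.41, 0.43, 0.43} → fail.
TC (methods 1·2): 0.45 vs {0.16, 0.24, 0.41, 0.27, 0.20, 0.13} → pass.
TD (methods 1·2): 0.31 vs {0.18, 0.50, 0.43, 0.43, 0.13, 0.20} → fail.
3 of 4 fail.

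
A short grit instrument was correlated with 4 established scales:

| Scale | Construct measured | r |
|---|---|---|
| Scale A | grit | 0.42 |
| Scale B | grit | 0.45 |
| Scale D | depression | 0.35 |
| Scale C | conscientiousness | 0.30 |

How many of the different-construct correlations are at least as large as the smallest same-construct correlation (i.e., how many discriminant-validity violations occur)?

Convergent (same construct = grit): Scale A, Scale B.
Smallest convergent = 0.42. Discriminant values: 0.35, 0.30; count ≥ 0.42 → 0.

0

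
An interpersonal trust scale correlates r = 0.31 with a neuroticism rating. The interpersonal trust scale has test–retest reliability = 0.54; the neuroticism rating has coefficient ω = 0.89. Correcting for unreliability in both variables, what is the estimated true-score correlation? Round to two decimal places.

0.45

r_true = r_obs / √(r_xx · r_yy) = 0.31 / √(0.54 × 0.89) = 0.31 / √0.4806 = 0.31 / 0.6933 ≈ 0.45.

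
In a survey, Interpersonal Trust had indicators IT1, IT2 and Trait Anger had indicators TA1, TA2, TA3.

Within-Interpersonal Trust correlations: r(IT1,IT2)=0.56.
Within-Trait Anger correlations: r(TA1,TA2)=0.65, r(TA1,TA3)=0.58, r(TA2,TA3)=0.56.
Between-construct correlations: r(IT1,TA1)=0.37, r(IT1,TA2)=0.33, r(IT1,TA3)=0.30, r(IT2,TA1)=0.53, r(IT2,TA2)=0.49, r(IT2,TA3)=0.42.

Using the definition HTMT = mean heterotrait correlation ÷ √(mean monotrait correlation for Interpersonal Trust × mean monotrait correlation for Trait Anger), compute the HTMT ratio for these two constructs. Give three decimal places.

0.704

Mean heterotrait r = 2.44/6 = 0.4067.
Mean within-IT = 0.56/1 = 0.5600; mean within-TA = 1.79/3 = 0.5967.
Geometric mean = √(0.5600 × 0.5967) = 0.5781.
HTMT = 0.4067 / 0.5781 = 0.704.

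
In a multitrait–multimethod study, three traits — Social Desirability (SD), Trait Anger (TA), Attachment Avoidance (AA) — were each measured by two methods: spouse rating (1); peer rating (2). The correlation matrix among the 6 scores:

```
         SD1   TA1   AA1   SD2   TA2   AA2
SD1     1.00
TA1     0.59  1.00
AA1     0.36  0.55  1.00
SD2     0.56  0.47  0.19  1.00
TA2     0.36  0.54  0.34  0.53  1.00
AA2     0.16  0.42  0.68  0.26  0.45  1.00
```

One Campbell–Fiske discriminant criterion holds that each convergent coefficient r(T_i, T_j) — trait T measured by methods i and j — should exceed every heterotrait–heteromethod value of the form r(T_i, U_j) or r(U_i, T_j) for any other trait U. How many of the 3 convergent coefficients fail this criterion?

0

Each convergent coefficient versus the relevant comparison correlations:
SD (methods 1·2): 0.56 vs {0.36, 0.47, 0.16, 0.19} → pass.
TA (methods 1·2): 0.54 vs {0.47, 0.36, 0.42, 0.34} → pass.
AA (methods 1·2): 0.68 vs {0.19, 0.16, 0.34, 0.42} → pass.
0 of 3 fail.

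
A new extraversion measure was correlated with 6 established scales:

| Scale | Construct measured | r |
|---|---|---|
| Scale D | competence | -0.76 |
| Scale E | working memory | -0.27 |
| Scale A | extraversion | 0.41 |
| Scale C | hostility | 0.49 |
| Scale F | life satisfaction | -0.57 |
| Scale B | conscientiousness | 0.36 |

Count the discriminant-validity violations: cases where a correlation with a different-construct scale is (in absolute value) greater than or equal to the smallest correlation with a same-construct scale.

Convergent (same construct = extraversion): Scale A.
Smallest convergent = 0.41. Discriminant |r|: 0.76, 0.27, 0.49, 0.57, 0.36; count ≥ 0.41 → 3.

3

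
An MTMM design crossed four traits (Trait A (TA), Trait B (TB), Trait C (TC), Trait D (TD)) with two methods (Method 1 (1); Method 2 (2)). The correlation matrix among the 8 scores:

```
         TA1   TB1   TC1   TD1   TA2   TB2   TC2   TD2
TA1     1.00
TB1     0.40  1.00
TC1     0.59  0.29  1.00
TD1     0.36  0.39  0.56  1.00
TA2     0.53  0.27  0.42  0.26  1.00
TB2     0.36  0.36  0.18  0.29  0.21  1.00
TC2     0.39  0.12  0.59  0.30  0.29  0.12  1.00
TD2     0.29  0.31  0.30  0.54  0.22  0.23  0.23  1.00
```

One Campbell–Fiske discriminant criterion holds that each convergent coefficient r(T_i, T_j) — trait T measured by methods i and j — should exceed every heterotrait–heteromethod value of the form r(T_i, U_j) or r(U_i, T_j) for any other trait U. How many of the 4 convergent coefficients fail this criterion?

Each convergent coefficient versus the relevant comparison correlations:
TA (methods 1·2): 0.53 vs {0.36, 0.27, 0.39, 0.42, 0.29, 0.26} → pass.
TB (methods 1·2): 0.36 vs {0.27, 0.36, 0.12, 0.18, 0.31, 0.29} → fail.
TC (methods 1·2): 0.59 vs {0.42, 0.39, 0.18, 0.12, 0.30, 0.30} → pass.
TD (methods 1·2): 0.54 vs {0.26, 0.29, 0.29, 0.31, 0.30, 0.30} → pass.
1 of 4 fail.

1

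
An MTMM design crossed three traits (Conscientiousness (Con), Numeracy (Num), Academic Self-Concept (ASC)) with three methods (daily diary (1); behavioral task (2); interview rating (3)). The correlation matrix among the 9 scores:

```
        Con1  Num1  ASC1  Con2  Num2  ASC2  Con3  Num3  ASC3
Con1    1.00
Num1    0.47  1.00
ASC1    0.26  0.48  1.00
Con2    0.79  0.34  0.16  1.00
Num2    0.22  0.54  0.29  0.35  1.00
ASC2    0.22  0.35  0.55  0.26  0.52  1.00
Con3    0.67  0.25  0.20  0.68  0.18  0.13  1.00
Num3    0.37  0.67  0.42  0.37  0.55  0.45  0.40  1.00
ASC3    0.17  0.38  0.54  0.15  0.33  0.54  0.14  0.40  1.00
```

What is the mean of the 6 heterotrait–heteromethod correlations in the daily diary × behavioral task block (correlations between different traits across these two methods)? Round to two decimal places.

HTHM values (method 1 × method 2): 0.22, 0.22, 0.34, 0.35, 0.16, 0.29; mean = 1.58/6 = 0.26.

0.26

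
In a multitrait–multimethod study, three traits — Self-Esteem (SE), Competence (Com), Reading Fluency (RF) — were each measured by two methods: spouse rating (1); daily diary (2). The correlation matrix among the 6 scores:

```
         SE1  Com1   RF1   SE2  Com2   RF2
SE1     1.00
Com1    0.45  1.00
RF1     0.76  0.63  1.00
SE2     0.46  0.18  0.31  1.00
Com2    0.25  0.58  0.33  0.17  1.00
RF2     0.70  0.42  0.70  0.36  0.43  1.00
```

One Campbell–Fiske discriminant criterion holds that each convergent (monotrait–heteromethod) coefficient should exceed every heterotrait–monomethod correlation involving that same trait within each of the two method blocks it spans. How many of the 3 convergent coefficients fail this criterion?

Convergent coefficients and their comparison sets:
SE (methods 1·2): 0.46 vs {0.45, 0.17, 0.76, 0.36} → fail.
Com (methods 1·2): 0.58 vs {0.45, 0.17, 0.63, 0.43} → fail.
RF (methods 1·2): 0.70 vs {0.76, 0.36, 0.63, 0.43} → fail.
3 of 3 fail.

3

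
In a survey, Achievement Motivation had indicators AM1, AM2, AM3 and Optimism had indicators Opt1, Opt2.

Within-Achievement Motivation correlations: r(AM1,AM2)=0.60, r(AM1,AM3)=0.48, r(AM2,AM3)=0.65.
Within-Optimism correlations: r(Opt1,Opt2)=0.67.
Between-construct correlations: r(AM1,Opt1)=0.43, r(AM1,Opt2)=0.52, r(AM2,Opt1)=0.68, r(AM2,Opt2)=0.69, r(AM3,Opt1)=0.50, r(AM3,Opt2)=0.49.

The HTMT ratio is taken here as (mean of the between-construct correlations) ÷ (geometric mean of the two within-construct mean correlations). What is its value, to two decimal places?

Mean heterotrait r = 3.31/6 = 0.5517.
Mean within-AM = 1.73/3 = 0.5767; mean within-Opt = 0.67/1 = 0.6700.
Geometric mean = √(0.5767 × 0.6700) = 0.6216.
HTMT = 0.5517 / 0.6216 = 0.89.

0.89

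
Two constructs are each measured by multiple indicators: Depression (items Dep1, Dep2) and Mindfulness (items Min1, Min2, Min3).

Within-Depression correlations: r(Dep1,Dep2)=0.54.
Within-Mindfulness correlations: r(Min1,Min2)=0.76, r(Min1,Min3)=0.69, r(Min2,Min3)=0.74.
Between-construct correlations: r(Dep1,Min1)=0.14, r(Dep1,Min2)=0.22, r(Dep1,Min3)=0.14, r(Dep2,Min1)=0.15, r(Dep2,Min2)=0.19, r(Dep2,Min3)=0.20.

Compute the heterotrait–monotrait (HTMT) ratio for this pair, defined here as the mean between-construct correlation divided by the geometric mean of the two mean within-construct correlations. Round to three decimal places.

0.276

Between-construct mean = 1.04/6 = 0.1733.
Mean within-Dep = 0.54/1 = 0.5400; mean within-Min = 2.19/3 = 0.7300.
Geometric mean = √(0.5400 × 0.7300) = 0.6279.
HTMT = 0.1733 / 0.6279 = 0.276.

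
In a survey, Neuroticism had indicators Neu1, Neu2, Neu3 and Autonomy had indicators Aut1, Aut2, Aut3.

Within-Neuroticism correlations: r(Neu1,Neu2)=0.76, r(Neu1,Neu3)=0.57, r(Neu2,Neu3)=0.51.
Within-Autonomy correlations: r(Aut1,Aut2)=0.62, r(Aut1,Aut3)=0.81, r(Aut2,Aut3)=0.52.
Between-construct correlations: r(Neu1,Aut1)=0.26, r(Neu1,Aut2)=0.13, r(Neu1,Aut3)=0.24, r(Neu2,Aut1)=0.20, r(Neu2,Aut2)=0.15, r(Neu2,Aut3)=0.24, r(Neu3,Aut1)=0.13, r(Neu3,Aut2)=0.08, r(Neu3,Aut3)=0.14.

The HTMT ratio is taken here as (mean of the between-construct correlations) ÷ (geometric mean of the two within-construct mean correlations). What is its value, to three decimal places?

Mean between = 1.57/9 = 0.1744.
Mean within-Neu = 1.84/3 = 0.6133; mean within-Aut = 1.95/3 = 0.6500.
Geometric mean = √(0.6133 × 0.6500) = 0.6314.
HTMT = 0.1744 / 0.6314 = 0.276.

0.276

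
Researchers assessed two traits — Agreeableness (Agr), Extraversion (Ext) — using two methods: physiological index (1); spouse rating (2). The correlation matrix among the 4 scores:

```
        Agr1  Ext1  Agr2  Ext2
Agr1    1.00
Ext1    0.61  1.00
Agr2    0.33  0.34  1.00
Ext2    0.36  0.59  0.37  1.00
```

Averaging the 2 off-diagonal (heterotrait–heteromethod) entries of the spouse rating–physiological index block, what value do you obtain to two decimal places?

HTHM values (method 2 × method 1): 0.34, 0.36; mean = 0.70/2 = 0.35.

0.35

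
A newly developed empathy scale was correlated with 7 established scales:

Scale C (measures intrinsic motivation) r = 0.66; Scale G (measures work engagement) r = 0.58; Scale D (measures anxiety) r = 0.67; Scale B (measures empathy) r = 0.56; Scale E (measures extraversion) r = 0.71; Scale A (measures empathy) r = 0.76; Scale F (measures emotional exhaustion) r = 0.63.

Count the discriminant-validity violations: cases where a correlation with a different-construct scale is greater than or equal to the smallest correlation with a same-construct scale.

5

Convergent (same construct = empathy): Scale B, Scale A.
Smallest convergent = 0.56. Discriminant values: 0.66, 0.58, 0.67, 0.71, 0.63; count ≥ 0.56 → 5.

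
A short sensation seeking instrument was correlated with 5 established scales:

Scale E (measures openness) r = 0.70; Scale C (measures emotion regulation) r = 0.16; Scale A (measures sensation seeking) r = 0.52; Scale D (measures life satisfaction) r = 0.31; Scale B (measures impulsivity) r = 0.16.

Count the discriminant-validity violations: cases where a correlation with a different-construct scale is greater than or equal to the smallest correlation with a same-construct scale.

Convergent (same construct = sensation seeking): Scale A.
Smallest convergent = 0.52. Discriminant values: 0.70, 0.16, 0.31, 0.16; count ≥ 0.52 → 1.

1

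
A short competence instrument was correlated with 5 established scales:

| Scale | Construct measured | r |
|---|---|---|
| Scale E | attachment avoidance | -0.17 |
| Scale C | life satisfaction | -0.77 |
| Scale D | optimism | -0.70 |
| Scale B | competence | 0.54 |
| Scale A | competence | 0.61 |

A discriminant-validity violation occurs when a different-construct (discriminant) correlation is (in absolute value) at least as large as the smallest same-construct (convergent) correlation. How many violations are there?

2

Convergent (same construct = competence): Scale B, Scale A.
Smallest convergent = 0.54. Discriminant |r|: 0.17, 0.77, 0.70; count ≥ 0.54 → 2.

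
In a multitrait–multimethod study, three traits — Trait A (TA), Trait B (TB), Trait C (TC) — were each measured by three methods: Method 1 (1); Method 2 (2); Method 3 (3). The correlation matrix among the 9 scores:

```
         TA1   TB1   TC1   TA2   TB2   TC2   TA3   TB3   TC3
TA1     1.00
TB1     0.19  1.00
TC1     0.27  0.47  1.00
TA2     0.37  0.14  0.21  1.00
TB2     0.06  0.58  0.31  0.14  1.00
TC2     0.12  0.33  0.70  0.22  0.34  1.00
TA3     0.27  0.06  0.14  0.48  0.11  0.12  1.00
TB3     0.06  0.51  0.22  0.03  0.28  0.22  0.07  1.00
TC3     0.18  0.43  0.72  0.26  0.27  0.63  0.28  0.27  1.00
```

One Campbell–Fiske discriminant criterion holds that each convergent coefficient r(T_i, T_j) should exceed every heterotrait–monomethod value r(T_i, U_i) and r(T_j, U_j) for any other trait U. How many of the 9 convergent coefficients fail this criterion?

Each convergent coefficient versus the relevant comparison correlations:
TA (methods 1·2): 0.37 vs {0.19, 0.14, 0.27, 0.22} → pass.
TA (methods 1·3): 0.27 vs {0.19, 0.07, 0.27, 0.28} → fail.
TA (methods 2·3): 0.48 vs {0.14, 0.07, 0.22, 0.28} → pass.
TB (methods 1·2): 0.58 vs {0.19, 0.14, 0.47, 0.34} → pass.
TB (methods 1·3): 0.51 vs {0.19, 0.07, 0.47, 0.27} → pass.
TB (methods 2·3): 0.28 vs {0.14, 0.07, 0.34, 0.27} → fail.
TC (methods 1·2): 0.70 vs {0.27, 0.22, 0.47, 0.34} → pass.
TC (methods 1·3): 0.72 vs {0.27, 0.28, 0.47, 0.27} → pass.
TC (methods 2·3): 0.63 vs {0.22, 0.28, 0.34, 0.27} → pass.
2 of 9 fail.

2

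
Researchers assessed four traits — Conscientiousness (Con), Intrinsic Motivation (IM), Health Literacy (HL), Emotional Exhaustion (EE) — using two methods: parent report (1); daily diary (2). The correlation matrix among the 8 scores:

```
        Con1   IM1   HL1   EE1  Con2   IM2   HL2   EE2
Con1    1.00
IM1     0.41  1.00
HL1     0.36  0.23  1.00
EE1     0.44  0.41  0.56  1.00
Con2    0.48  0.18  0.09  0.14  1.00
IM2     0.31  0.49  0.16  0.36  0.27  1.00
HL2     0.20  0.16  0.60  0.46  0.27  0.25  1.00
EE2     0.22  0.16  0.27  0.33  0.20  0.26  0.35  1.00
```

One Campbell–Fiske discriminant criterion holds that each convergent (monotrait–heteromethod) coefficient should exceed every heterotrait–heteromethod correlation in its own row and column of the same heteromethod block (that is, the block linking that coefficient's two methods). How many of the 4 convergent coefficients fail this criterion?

Convergent coefficients and their comparison sets:
Con (methods 1·2): 0.48 vs {0.31, 0.18, 0.20, 0.09, 0.22, 0.14} → pass.
IM (methods 1·2): 0.49 vs {0.18, 0.31, 0.16, 0.16, 0.16, 0.36} → pass.
HL (methods 1·2): 0.60 vs {0.09, 0.20, 0.16, 0.16, 0.27, 0.46} → pass.
EE (methods 1·2): 0.33 vs {0.14, 0.22, 0.36, 0.16, 0.46, 0.27} → fail.
1 of 4 fail.

1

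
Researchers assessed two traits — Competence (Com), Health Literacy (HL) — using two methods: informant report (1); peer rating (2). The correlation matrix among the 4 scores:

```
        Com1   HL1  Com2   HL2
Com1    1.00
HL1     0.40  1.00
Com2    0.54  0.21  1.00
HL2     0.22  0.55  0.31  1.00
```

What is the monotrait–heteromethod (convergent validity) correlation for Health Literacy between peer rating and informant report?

Same trait (HL), different methods: r(HL2, HL1) = 0.55.

0.55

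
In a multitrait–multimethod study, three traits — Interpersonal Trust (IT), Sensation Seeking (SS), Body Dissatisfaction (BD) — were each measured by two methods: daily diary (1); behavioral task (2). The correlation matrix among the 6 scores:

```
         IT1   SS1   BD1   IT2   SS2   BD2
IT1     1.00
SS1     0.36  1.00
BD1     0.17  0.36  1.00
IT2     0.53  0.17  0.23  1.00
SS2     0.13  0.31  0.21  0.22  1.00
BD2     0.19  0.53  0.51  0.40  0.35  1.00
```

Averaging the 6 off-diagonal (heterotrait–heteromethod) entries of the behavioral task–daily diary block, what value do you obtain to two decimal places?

HTHM values (method 2 × method 1): 0.17, 0.23, 0.13, 0.21, 0.19, 0.53; mean = 1.46/6 = 0.24.

0.24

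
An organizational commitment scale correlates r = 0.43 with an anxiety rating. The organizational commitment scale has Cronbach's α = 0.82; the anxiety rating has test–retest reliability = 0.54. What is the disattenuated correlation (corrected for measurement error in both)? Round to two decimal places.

0.65

r_true = r_obs / √(r_xx · r_yy) = 0.43 / √(0.82 × 0.54) = 0.43 / √0.4428 = 0.43 / 0.6654 ≈ 0.65.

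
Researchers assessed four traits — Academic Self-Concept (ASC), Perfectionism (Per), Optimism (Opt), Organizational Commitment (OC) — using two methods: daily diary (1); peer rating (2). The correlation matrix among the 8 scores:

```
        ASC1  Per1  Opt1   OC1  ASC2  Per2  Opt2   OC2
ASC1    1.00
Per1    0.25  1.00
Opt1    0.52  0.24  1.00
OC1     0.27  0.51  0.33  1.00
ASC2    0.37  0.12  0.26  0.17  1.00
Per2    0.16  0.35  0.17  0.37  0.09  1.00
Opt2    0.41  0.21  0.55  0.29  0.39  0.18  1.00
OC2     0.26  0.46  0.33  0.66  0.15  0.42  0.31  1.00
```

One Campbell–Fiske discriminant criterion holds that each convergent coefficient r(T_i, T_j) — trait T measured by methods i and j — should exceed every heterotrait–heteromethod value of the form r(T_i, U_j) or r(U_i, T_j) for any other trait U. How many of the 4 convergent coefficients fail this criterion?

2

Convergent coefficients and their comparison sets:
ASC (methods 1·2): 0.37 vs {0.16, 0.12, 0.41, 0.26, 0.26, 0.17} → fail.
Per (methods 1·2): 0.35 vs {0.12, 0.16, 0.21, 0.17, 0.46, 0.37} → fail.
Opt (methods 1·2): 0.55 vs {0.26, 0.41, 0.17, 0.21, 0.33, 0.29} → pass.
OC (methods 1·2): 0.66 vs {0.17, 0.26, 0.37, 0.46, 0.29, 0.33} → pass.
2 of 4 fail.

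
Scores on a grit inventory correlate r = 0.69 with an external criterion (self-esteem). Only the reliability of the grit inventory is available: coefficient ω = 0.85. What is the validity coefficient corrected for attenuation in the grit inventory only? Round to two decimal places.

0.75

Single correction: r_c = r_obs / √r_xx = 0.69 / √0.85 = 0.69 / 0.9220 ≈ 0.75.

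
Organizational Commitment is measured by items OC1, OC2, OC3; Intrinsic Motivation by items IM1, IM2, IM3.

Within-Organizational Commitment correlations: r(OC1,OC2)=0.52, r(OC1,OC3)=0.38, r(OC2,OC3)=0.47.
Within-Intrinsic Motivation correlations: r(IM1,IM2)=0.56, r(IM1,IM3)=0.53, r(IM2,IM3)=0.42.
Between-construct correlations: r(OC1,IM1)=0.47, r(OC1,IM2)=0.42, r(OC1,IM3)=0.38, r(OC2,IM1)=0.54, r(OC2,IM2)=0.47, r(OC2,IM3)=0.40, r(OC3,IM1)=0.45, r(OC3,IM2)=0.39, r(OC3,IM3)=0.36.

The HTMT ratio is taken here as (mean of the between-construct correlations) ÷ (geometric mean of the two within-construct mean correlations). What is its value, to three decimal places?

Between-construct mean = 3.88/9 = 0.4311.
Mean within-OC = 1.37/3 = 0.4567; mean within-IM = 1.51/3 = 0.5033.
Geometric mean = √(0.4567 × 0.5033) = 0.4794.
HTMT = 0.4311 / 0.4794 = 0.899.

0.899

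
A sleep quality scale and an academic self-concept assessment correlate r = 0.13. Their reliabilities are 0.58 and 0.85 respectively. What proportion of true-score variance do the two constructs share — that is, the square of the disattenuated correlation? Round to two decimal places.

Disattenuated r = 0.13 / √(0.58 × 0.85) = 0.13 / 0.7021 = 0.1852.
Shared true-score variance = 0.1852² = 0.0343 ≈ 0.03.

0.03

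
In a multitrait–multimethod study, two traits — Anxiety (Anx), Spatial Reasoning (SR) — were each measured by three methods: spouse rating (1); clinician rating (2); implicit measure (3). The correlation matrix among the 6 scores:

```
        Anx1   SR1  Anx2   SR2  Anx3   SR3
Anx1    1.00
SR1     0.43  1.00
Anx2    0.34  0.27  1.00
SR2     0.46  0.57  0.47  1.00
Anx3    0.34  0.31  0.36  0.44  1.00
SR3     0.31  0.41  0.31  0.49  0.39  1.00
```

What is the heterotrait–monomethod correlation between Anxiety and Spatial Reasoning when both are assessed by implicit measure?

Different traits, same method: r(Anx3, SR3) = 0.39.

0.39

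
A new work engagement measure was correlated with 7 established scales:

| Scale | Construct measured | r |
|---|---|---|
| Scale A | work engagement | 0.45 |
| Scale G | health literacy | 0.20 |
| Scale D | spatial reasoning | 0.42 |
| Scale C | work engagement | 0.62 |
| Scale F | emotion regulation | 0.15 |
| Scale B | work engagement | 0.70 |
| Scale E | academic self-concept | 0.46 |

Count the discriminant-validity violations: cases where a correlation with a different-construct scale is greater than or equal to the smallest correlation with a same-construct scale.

Convergent (same construct = work engagement): Scale A, Scale C, Scale B.
Smallest convergent = 0.45. Discriminant values: 0.20, 0.42, 0.15, 0.46; count ≥ 0.45 → 1.

1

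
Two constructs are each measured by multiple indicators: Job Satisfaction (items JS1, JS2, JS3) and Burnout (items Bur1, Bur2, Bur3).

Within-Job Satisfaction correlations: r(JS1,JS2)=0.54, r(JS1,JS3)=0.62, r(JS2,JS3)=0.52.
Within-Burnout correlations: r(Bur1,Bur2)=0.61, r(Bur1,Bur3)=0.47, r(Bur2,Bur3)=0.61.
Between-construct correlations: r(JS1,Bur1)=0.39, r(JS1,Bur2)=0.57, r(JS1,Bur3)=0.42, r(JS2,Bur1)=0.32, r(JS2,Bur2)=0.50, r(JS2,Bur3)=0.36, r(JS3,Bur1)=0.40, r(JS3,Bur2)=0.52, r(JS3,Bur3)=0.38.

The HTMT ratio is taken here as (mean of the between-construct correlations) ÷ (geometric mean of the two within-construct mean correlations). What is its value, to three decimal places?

0.764

Mean between = 3.86/9 = 0.4289.
Mean within-JS = 1.68/3 = 0.5600; mean within-Bur = 1.69/3 = 0.5633.
Geometric mean = √(0.5600 × 0.5633) = 0.5616.
HTMT = 0.4289 / 0.5616 = 0.764.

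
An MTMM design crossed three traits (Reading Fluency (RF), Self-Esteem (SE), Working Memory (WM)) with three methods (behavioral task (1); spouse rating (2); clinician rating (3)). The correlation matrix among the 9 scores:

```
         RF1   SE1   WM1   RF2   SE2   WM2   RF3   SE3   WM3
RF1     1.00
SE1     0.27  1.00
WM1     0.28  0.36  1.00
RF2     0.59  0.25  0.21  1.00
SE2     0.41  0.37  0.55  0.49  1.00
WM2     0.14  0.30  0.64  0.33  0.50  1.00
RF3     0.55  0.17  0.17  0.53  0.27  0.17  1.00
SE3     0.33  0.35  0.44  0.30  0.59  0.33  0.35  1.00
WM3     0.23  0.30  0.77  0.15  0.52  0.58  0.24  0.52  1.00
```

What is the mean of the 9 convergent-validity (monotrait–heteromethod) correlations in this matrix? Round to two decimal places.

Convergent values: 0.59, 0.55, 0.53, 0.37, 0.35, 0.59, 0.64, 0.77, 0.58; mean = 4.97/9 = 0.55.

0.55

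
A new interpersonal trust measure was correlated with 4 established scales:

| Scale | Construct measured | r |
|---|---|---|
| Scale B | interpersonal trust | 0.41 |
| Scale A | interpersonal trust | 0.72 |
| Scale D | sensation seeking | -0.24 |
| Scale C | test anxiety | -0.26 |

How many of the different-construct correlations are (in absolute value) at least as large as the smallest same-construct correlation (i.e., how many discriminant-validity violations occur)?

Convergent (same construct = interpersonal trust): Scale B, Scale A.
Smallest convergent = 0.41. Discriminant |r|: 0.24, 0.26; count ≥ 0.41 → 0.

0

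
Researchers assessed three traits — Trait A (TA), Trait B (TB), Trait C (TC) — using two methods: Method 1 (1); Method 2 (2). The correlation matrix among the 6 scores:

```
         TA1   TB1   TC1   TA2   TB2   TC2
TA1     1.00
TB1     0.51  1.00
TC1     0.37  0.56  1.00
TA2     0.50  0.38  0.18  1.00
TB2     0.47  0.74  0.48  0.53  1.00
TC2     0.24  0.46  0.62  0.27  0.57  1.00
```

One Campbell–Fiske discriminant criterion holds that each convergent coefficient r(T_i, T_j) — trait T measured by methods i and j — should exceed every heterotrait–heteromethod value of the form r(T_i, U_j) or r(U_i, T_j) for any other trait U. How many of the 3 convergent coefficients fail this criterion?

0

Each convergent coefficient versus the relevant comparison correlations:
TA (methods 1·2): 0.50 vs {0.47, 0.38, 0.24, 0.18} → pass.
TB (methods 1·2): 0.74 vs {0.38, 0.47, 0.46, 0.48} → pass.
TC (methods 1·2): 0.62 vs {0.18, 0.24, 0.48, 0.46} → pass.
0 of 3 fail.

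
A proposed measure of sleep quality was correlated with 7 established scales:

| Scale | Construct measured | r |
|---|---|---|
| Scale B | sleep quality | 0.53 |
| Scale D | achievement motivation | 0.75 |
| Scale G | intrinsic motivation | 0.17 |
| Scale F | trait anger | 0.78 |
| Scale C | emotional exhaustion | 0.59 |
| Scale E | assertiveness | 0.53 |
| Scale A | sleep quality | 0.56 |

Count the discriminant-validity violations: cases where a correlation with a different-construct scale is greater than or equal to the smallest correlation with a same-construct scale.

Convergent (same construct = sleep quality): Scale B, Scale A.
Smallest convergent = 0.53. Discriminant values: 0.75, 0.17, 0.78, 0.59, 0.53; count ≥ 0.53 → 4.

4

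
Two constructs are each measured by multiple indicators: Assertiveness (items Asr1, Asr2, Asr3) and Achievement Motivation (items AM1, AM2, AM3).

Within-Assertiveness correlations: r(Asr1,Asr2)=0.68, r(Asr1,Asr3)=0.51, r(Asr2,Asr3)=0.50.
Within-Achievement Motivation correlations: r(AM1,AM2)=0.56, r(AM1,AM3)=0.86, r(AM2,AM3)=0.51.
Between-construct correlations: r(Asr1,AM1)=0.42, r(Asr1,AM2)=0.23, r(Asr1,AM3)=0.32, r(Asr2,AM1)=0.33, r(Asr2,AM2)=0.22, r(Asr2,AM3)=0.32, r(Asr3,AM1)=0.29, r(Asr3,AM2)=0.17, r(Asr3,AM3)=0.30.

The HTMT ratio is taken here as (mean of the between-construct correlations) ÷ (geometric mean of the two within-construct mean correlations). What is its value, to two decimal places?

Between-construct mean = 2.60/9 = 0.2889.
Mean within-Asr = 1.69/3 = 0.5633; mean within-AM = 1.93/3 = 0.6433.
Geometric mean = √(0.5633 × 0.6433) = 0.6020.
HTMT = 0.2889 / 0.6020 = 0.48.

0.48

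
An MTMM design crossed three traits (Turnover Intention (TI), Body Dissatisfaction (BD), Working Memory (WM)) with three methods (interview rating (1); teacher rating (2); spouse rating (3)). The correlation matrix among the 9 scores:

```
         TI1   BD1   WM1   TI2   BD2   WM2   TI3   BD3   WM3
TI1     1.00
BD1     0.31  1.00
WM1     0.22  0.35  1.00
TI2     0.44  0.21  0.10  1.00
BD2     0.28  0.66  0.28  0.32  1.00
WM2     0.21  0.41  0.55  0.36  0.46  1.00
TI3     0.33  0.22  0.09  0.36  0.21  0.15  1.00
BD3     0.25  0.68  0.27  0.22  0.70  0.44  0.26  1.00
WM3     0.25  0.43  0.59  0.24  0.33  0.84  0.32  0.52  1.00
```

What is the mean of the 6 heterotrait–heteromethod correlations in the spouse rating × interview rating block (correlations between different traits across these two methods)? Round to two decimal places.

HTHM values (method 3 × method 1): 0.22, 0.09, 0.25, 0.27, 0.25, 0.43; mean = 1.51/6 = 0.25.

0.25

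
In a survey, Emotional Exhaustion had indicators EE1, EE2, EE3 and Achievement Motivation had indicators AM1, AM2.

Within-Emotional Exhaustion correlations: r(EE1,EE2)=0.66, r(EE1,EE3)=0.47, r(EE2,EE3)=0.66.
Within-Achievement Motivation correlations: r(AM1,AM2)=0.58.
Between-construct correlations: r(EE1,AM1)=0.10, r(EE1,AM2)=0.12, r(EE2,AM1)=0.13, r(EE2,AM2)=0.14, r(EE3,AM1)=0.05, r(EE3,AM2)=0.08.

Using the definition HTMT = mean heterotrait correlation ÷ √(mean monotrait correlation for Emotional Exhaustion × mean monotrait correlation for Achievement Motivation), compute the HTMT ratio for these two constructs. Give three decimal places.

0.176

Mean heterotrait r = 0.62/6 = 0.1033.
Mean within-EE = 1.79/3 = 0.5967; mean within-AM = 0.58/1 = 0.5800.
Geometric mean = √(0.5967 × 0.5800) = 0.5883.
HTMT = 0.1033 / 0.5883 = 0.176.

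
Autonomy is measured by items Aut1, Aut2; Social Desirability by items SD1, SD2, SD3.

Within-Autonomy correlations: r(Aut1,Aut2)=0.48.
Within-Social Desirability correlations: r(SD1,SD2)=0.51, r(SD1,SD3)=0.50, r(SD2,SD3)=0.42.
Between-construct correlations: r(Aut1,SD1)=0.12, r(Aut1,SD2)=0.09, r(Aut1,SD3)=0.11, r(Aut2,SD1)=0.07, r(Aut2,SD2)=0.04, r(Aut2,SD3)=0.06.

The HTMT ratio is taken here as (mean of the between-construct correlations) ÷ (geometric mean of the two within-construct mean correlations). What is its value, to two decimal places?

0.17

Between-construct mean = 0.49/6 = 0.0817.
Mean within-Aut = 0.48/1 = 0.4800; mean within-SD = 1.43/3 = 0.4767.
Geometric mean = √(0.4800 × 0.4767) = 0.4783.
HTMT = 0.0817 / 0.4783 = 0.17.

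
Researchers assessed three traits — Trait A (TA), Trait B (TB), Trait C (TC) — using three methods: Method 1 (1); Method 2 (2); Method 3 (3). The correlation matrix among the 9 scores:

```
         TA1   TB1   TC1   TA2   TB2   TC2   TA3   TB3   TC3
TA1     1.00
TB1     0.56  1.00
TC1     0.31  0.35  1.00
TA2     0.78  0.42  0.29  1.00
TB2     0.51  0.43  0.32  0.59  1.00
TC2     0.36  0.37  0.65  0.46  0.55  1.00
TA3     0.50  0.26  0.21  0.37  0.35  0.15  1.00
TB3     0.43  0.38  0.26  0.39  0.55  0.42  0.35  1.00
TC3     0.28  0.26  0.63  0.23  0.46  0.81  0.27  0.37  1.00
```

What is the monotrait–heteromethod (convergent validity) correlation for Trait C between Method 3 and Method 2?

Same trait (TC), different methods: r(TC3, TC2) = 0.81.

0.81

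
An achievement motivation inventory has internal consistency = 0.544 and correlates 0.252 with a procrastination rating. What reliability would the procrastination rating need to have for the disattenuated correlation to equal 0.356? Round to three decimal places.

r_true = r_obs / √(r_xx · r_yy) ⇒ 0.356 = 0.252 / √(0.544 · r_yy).
√(0.544 · r_yy) = 0.252 / 0.356 = 0.7079; 0.544 · r_yy = 0.5011; r_yy = 0.5011 / 0.544 ≈ 0.921.

0.921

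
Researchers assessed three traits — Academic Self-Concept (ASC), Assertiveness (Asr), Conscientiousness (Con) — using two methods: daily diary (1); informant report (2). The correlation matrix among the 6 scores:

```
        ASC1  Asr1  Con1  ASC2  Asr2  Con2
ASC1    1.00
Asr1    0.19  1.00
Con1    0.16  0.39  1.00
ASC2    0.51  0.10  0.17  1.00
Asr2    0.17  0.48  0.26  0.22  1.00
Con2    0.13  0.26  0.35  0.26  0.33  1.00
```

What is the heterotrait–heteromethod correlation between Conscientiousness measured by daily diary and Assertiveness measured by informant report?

0.26

Different traits and methods: r(Con1, Asr2) = 0.26.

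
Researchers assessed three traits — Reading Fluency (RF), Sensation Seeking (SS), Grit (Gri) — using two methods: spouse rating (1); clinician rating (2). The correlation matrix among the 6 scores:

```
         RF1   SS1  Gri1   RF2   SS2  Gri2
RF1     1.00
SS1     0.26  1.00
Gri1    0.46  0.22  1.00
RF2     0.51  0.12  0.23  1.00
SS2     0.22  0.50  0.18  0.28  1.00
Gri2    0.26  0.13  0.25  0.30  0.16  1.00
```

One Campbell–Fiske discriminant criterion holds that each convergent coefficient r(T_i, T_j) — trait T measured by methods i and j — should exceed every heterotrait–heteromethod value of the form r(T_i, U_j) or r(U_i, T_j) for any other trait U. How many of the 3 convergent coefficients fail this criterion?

Convergent coefficients and their comparison sets:
RF (methods 1·2): 0.51 vs {0.22, 0.12, 0.26, 0.23} → pass.
SS (methods 1·2): 0.50 vs {0.12, 0.22, 0.13, 0.18} → pass.
Gri (methods 1·2): 0.25 vs {0.23, 0.26, 0.18, 0.13} → fail.
1 of 3 fail.

1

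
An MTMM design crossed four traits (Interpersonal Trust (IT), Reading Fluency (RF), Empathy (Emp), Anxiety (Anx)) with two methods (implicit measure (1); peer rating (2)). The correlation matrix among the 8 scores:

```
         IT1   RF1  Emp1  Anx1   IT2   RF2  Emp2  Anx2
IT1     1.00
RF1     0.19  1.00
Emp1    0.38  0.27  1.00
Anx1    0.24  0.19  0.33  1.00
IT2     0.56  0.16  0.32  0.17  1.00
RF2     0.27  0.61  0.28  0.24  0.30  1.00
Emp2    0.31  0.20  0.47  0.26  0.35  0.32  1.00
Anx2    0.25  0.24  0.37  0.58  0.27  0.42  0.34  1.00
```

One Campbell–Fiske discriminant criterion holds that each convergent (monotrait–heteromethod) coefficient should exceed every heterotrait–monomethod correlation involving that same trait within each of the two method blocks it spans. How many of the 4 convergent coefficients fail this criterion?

Checking each validity diagonal entry against its comparison values:
IT (methods 1·2): 0.56 vs {0.19, 0.30, 0.38, 0.35, 0.24, 0.27} → pass.
RF (methods 1·2): 0.61 vs {0.19, 0.30, 0.27, 0.32, 0.19, 0.42} → pass.
Emp (methods 1·2): 0.47 vs {0.38, 0.35, 0.27, 0.32, 0.33, 0.34} → pass.
Anx (methods 1·2): 0.58 vs {0.24, 0.27, 0.19, 0.42, 0.33, 0.34} → pass.
0 of 4 fail.

0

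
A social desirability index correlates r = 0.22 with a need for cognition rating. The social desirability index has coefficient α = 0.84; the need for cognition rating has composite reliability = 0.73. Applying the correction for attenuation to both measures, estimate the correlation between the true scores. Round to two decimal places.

r_true = r_obs / √(r_xx · r_yy) = 0.22 / √(0.84 × 0.73) = 0.22 / √0.6132 = 0.22 / 0.7831 ≈ 0.28.

0.28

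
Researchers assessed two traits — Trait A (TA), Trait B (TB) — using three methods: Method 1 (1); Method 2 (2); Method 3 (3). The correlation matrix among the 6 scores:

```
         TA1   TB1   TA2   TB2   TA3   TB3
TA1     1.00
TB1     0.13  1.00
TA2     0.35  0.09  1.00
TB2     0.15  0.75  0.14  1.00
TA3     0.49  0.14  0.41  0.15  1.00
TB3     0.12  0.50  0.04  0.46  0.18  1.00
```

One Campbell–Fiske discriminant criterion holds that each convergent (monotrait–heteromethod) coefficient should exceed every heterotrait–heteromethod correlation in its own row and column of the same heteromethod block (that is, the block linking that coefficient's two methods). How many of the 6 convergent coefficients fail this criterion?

Convergent coefficients and their comparison sets:
TA (methods 1·2): 0.35 vs {0.15, 0.09} → pass.
TA (methods 1·3): 0.49 vs {0.12, 0.14} → pass.
TA (methods 2·3): 0.41 vs {0.04, 0.15} → pass.
TB (methods 1·2): 0.75 vs {0.09, 0.15} → pass.
TB (methods 1·3): 0.50 vs {0.14, 0.12} → pass.
TB (methods 2·3): 0.46 vs {0.15, 0.04} → pass.
0 of 6 fail.

0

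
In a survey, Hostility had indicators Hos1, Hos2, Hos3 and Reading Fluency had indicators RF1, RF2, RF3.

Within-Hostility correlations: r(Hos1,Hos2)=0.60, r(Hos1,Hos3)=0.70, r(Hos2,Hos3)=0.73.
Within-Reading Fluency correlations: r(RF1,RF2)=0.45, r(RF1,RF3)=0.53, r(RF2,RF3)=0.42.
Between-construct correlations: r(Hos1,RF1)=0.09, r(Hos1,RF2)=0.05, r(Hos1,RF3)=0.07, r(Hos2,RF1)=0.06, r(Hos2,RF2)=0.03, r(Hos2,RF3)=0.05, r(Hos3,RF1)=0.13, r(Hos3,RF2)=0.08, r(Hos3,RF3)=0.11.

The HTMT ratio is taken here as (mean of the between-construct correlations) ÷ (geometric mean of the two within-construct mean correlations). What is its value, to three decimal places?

Between-construct mean = 0.67/9 = 0.0744.
Mean within-Hos = 2.03/3 = 0.6767; mean within-RF = 1.40/3 = 0.4667.
Geometric mean = √(0.6767 × 0.4667) = 0.5620.
HTMT = 0.0744 / 0.5620 = 0.132.

0.132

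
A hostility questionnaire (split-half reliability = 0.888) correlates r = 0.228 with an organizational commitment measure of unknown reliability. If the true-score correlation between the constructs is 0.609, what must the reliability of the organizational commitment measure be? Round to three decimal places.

0.158

r_true = r_obs / √(r_xx · r_yy) ⇒ 0.609 = 0.228 / √(0.888 · r_yy).
√(0.888 · r_yy) = 0.228 / 0.609 = 0.3744; 0.888 · r_yy = 0.1402; r_yy = 0.1402 / 0.888 ≈ 0.158.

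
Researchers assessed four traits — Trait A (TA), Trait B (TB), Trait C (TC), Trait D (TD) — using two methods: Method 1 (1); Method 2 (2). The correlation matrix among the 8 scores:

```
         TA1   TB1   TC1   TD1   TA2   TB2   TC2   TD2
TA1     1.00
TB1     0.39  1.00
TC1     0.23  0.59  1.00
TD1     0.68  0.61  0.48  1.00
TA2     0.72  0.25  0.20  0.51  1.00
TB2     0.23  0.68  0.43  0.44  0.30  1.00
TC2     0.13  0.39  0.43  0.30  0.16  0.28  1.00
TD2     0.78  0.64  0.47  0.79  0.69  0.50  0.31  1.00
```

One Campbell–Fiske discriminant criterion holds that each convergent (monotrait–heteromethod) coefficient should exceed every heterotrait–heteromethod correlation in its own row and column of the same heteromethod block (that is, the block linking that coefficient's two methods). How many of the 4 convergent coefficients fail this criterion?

Checking each validity diagonal entry against its comparison values:
TA (methods 1·2): 0.72 vs {0.23, 0.25, 0.13, 0.20, 0.78, 0.51} → fail.
TB (methods 1·2): 0.68 vs {0.25, 0.23, 0.39, 0.43, 0.64, 0.44} → pass.
TC (methods 1·2): 0.43 vs {0.20, 0.13, 0.43, 0.39, 0.47, 0.30} → fail.
TD (methods 1·2): 0.79 vs {0.51, 0.78, 0.44, 0.64, 0.30, 0.47} → pass.
2 of 4 fail.

2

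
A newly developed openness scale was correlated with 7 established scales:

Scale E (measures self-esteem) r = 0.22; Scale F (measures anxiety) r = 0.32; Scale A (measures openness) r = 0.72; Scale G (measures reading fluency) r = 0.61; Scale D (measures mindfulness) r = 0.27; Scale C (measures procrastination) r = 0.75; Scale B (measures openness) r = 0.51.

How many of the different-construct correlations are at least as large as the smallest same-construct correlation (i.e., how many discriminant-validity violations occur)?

2

Convergent (same construct = openness): Scale A, Scale B.
Smallest convergent = 0.51. Discriminant values: 0.22, 0.32, 0.61, 0.27, 0.75; count ≥ 0.51 → 2.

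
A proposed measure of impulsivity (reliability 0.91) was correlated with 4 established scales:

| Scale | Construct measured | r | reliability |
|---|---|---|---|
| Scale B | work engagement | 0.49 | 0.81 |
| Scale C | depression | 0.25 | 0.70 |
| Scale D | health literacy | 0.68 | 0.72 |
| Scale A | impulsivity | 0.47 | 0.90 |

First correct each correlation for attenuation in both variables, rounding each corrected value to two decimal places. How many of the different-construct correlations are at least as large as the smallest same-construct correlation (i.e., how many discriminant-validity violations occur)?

Disattenuated r (r / √(r_scale · r_new)):
  Scale B (disc): 0.49 / √(0.81·0.91) = 0.57
  Scale C (disc): 0.25 / √(0.70·0.91) = 0.31
  Scale D (disc): 0.68 / √(0.72·0.91) = 0.84
  Scale A (conv): 0.47 / √(0.90·0.91) = 0.52
Smallest convergent = 0.52. Discriminant values: 0.57, 0.31, 0.84; count ≥ 0.52 → 2.

2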